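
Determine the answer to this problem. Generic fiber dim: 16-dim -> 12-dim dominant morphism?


dim(fiber)=dim(X)-dim(Y)=16-12=4


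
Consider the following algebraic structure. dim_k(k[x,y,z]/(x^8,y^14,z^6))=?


Basis: x^iy^jz^k, i<8,j<14,k<6
8*14*6=672


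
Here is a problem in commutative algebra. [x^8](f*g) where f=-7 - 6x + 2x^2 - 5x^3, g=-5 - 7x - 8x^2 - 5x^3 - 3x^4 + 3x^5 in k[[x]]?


[x^8] = sum a_i*b_j, i+j=8
  -5*3=-15
Sum=-15


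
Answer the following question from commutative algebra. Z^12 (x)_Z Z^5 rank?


rank(M(x)N) = rank(M)*rank(N)
12*5 = 60


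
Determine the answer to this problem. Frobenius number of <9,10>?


gcd(9,10)=1 => F=ab-a-b=9*10-9-10=90-19=71


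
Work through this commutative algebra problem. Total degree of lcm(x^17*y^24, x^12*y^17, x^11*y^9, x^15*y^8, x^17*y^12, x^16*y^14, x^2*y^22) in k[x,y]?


lcm = componentwise max:
x: max(17,12,11,15,17,16,2)=17
y: max(24,17,9,8,12,14,22)=24
Total=17+24=41


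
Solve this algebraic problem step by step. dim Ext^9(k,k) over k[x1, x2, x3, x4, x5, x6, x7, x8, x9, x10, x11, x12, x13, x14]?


C(n,i)=C(14,9)=2002


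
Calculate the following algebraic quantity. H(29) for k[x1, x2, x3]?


C(d+n-1,n-1)=C(31,2)=465


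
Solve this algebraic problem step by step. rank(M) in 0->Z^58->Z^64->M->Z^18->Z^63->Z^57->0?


Alt sum=0:
(-1)^0*58 + (-1)^1*64 + (-1)^2*? + (-1)^3*18 + (-1)^4*63 + (-1)^5*57=0
rank(M)=18


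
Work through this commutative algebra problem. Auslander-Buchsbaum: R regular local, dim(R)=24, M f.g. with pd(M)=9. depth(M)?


pd+depth=depth(R)=24
depth=24-9=15


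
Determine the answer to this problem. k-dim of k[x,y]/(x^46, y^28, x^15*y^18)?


k[x,y]/I, I = (x^46, y^28, x^15*y^18)
Rect: 46x28=1288. Corner: (46-15)x(28-18)=310.
dim = 1288-310 = 978


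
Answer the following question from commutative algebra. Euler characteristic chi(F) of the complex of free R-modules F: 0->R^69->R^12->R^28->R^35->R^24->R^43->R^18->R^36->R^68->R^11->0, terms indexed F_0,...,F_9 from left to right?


chi = sum (-1)^i * rank:
(-1)^0*69=69
(-1)^1*12=-12
(-1)^2*28=28
(-1)^3*35=-35
(-1)^4*24=24
(-1)^5*43=-43
(-1)^6*18=18
(-1)^7*36=-36
(-1)^8*68=68
(-1)^9*11=-11
chi=70


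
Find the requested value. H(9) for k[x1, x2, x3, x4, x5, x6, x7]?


C(d+n-1,n-1)=C(15,6)=5005


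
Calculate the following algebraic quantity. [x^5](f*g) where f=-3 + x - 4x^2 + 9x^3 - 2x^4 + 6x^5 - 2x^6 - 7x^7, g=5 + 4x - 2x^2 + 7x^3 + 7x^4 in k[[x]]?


[x^5] = sum a_i*b_j, i+j=5
  1*7=7
  -4*7=-28
  9*-2=-18
  -2*4=-8
  6*5=30
Sum=-17


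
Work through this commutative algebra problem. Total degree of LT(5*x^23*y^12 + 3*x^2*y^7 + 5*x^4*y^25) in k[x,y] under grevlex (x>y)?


LT: 5*x^23*y^12
deg_x=23, deg_y=12
Total=23+12=35


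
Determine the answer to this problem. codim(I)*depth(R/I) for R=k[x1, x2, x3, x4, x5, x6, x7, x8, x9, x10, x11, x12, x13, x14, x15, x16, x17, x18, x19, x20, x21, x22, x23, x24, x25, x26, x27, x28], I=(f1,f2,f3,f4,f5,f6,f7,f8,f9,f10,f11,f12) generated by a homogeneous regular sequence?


codim=12, depth=dim(R/I)=28-12=16
Product=12*16=192


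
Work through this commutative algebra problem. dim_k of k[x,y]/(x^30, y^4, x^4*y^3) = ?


k[x,y]/I, I = (x^30, y^4, x^4*y^3)
Rect: 30x4=120. Corner: (30-4)x(4-3)=26.
dim = 120-26 = 94


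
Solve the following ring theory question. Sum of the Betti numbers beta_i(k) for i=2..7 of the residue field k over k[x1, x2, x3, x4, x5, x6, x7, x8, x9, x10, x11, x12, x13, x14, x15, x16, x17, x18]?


Koszul resolution: beta_i(k)=C(n,i), n=18
C(18,2)=153, C(18,3)=816, C(18,4)=3060, C(18,5)=8568, C(18,6)=18564, C(18,7)=31824
Sum=62985


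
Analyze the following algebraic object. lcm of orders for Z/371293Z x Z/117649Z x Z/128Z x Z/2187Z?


Exponent = lcm of the cyclic orders; pairwise coprime => product.
13^5*7^6*2^7*3^7=371293*117649*128*2187=12228234379949952


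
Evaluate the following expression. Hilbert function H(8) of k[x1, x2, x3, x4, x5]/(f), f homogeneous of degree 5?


C(12,4)-C(7,4)=495-35=460


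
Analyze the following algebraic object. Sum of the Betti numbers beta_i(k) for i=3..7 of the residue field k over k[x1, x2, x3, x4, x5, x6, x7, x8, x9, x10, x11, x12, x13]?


Koszul resolution: beta_i(k)=C(n,i), n=13
C(13,3)=286, C(13,4)=715, C(13,5)=1287, C(13,6)=1716, C(13,7)=1716
Sum=5720


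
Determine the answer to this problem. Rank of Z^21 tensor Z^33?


rank(M(x)N) = rank(M)*rank(N)
21*33 = 693


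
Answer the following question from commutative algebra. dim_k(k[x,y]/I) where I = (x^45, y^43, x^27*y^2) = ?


k[x,y]/I, I = (x^45, y^43, x^27*y^2)
Rect: 45x43=1935. Corner: (45-27)x(43-2)=738.
dim = 1935-738 = 1197


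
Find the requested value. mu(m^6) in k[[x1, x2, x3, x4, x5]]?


C(n+d-1,d)=C(10,6)=210


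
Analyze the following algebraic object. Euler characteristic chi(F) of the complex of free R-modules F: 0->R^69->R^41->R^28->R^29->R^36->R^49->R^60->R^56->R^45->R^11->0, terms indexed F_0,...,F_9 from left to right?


chi = sum (-1)^i * rank:
(-1)^0*69=69
(-1)^1*41=-41
(-1)^2*28=28
(-1)^3*29=-29
(-1)^4*36=36
(-1)^5*49=-49
(-1)^6*60=60
(-1)^7*56=-56
(-1)^8*45=45
(-1)^9*11=-11
chi=52


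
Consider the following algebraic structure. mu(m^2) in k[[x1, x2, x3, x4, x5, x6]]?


C(n+d-1,d)=C(7,2)=21


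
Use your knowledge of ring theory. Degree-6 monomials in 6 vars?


C(d+n-1,n-1)=C(11,5)=462


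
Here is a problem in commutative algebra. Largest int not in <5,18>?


gcd(5,18)=1 => F=ab-a-b=5*18-5-18=90-23=67


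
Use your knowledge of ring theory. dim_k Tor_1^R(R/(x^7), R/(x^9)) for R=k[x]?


Tor_1(R/I,R/J)=(I cap J)/IJ=(x^9)/(x^16)
dim=16-9=min(7,9)=7


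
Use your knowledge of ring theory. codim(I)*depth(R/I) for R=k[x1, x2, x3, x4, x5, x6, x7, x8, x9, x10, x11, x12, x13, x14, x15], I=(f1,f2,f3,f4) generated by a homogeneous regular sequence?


codim=4, depth=dim(R/I)=15-4=11
Product=4*11=44


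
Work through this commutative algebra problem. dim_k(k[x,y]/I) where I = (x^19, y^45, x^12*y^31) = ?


k[x,y]/I, I = (x^19, y^45, x^12*y^31)
Rect: 19x45=855. Corner: (19-12)x(45-31)=98.
dim = 855-98 = 757


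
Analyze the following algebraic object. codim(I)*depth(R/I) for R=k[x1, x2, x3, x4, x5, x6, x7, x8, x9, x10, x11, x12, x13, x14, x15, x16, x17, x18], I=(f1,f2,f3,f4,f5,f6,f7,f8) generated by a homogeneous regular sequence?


codim=8, depth=dim(R/I)=18-8=10
Product=8*10=80


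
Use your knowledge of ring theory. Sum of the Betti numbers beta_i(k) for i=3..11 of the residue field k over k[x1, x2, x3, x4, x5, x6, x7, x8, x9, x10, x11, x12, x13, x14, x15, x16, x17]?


Koszul resolution: beta_i(k)=C(n,i), n=17
C(17,3)=680, C(17,4)=2380, C(17,5)=6188, C(17,6)=12376, C(17,7)=19448, C(17,8)=24310, C(17,9)=24310, C(17,10)=19448, C(17,11)=12376
Sum=121516


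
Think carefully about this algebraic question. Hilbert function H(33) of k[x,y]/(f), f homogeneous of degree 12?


H(t)=d for t>=d-1.
d=12, t=33
H(33)=12


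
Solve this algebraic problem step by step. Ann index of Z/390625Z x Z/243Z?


Exponent = lcm of the cyclic orders; pairwise coprime => product.
5^8*3^5=390625*243=94921875


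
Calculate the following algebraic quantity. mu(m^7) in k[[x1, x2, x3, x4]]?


C(n+d-1,d)=C(10,7)=120


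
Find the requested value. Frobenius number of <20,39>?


gcd(20,39)=1 => F=ab-a-b=20*39-20-39=780-59=721


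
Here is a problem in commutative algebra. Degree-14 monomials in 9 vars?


C(d+n-1,n-1)=C(22,8)=319770


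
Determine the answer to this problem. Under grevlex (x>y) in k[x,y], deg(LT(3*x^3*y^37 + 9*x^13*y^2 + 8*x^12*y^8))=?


LT: 3*x^3*y^37
deg_x=3, deg_y=37
Total=3+37=40


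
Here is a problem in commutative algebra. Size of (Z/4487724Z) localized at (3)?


3-primary part: 4487724=3^10*76
Size=3^10=59049


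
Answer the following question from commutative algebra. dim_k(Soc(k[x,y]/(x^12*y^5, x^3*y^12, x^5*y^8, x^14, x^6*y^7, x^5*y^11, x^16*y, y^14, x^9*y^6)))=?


Socle = ann(m) = span of standard monomials u with x*u, y*u in I (staircase corners).
Redundant generators: x^16*y, x^5*y^11
Minimal generators: x^14, x^12*y^5, x^9*y^6, x^6*y^7, x^5*y^8, x^3*y^12, y^14
Corners: x^2y^13, x^4y^11, x^5y^7, x^8y^6, x^11y^5, x^13y^4
Socle dim=6


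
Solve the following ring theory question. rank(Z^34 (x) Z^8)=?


rank(M(x)N) = rank(M)*rank(N)
34*8 = 272


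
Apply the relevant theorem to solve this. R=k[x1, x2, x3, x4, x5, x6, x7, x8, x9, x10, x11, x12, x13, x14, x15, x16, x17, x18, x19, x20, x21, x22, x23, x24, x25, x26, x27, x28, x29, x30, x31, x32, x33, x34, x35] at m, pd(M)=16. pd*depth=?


pd+depth=35
depth=35-16=19
pd*depth=16*19=304


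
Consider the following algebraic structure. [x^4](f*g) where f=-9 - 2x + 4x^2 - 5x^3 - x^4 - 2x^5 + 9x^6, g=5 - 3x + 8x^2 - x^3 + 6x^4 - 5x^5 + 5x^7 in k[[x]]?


[x^4] = sum a_i*b_j, i+j=4
  -9*6=-54
  -2*-1=2
  4*8=32
  -5*-3=15
  -1*5=-5
Sum=-10


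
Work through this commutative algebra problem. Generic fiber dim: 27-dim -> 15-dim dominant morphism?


dim(fiber)=dim(X)-dim(Y)=27-15=12


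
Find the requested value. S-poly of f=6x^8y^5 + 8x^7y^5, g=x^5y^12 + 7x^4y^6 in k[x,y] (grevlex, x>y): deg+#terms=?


LT(f)=6x^8y^5, LT(g)=x^5y^12
lcm(LM)=x^8y^12
S(f,g) (scaled by 6 to clear denominators) = y^7*f - 6x^3*g = 8x^7y^12 - 42x^7y^6
2 terms, deg 19.
19+2=21


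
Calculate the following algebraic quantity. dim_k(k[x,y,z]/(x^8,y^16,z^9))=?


Basis: x^iy^jz^k, i<8,j<16,k<9
8*16*9=1152


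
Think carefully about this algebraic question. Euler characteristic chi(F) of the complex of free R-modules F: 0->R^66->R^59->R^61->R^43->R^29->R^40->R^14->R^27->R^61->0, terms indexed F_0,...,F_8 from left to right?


chi = sum (-1)^i * rank:
(-1)^0*66=66
(-1)^1*59=-59
(-1)^2*61=61
(-1)^3*43=-43
(-1)^4*29=29
(-1)^5*40=-40
(-1)^6*14=14
(-1)^7*27=-27
(-1)^8*61=61
chi=62


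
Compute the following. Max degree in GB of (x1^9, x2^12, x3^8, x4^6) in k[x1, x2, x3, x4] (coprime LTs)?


Pure powers, coprime LTs => already GB.
Degrees: 9, 12, 8, 6
Max=12


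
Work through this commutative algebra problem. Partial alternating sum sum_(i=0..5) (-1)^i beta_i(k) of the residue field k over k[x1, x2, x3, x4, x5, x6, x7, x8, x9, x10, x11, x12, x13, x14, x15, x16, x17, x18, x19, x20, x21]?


Koszul resolution: beta_i(k)=C(n,i), n=21
sum_(i=0..p) (-1)^i C(n,i) = (-1)^p C(n-1,p)
(-1)^5*C(20,5) = (-1)^5*15504 = -15504


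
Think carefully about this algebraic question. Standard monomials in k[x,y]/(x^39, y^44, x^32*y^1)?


k[x,y]/I, I = (x^39, y^44, x^32*y^1)
Rect: 39x44=1716. Corner: (39-32)x(44-1)=301.
dim = 1716-301 = 1415


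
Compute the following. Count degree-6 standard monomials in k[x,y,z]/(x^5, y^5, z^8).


Need i<5, j<5, k<8 with i+j+k=6.
For each i, j ranges over max(0,6-i-7)..min(4,6-i):
  i=0: j in [0,4] -> 5
  i=1: j in [0,4] -> 5
  i=2: j in [0,4] -> 5
  i=3: j in [0,3] -> 4
  i=4: j in [0,2] -> 3
H(6) = 5+5+5+4+3 = 22


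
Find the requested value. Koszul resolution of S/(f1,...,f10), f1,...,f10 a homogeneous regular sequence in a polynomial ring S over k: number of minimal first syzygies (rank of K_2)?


Regular sequence => Koszul complex is the minimal free resolution.
Syz_1 minimally generated by Koszul relations f_i*e_j - f_j*e_i (i<j): mu(Syz_1) = beta_2 = C(m,2) = m(m-1)/2
m=10
10*9/2 = 45


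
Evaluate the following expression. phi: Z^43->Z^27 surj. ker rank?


rank(ker) = 43-27 = 16


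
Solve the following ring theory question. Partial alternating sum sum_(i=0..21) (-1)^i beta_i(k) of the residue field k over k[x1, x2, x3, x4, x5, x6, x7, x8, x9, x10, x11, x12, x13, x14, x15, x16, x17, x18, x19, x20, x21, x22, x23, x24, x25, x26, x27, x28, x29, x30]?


Koszul resolution: beta_i(k)=C(n,i), n=30
sum_(i=0..p) (-1)^i C(n,i) = (-1)^p C(n-1,p)
(-1)^21*C(29,21) = (-1)^21*4292145 = -4292145


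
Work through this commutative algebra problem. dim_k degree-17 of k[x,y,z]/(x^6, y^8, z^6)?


Need i<6, j<8, k<6 with i+j+k=17.
For each i, j ranges over max(0,17-i-5)..min(7,17-i):
  i=0: j in [12,7] -> 0
  i=1: j in [11,7] -> 0
  i=2: j in [10,7] -> 0
  i=3: j in [9,7] -> 0
  i=4: j in [8,7] -> 0
  i=5: j in [7,7] -> 1
H(17) = 0+0+0+0+0+1 = 1


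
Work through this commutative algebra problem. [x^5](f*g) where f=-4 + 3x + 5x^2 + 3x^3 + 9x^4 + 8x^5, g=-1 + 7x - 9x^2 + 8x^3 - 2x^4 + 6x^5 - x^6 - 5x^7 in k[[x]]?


[x^5] = sum a_i*b_j, i+j=5
  -4*6=-24
  3*-2=-6
  5*8=40
  3*-9=-27
  9*7=63
  8*-1=-8
Sum=38


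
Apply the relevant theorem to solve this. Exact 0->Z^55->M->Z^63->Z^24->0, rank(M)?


Alt sum=0:
(-1)^0*55 + (-1)^1*? + (-1)^2*63 + (-1)^3*24=0
rank(M)=94


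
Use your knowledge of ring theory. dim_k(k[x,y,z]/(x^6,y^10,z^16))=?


Basis: x^iy^jz^k, i<6,j<10,k<16
6*10*16=960


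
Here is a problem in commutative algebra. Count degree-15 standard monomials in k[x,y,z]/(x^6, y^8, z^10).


Need i<6, j<8, k<10 with i+j+k=15.
For each i, j ranges over max(0,15-i-9)..min(7,15-i):
  i=0: j in [6,7] -> 2
  i=1: j in [5,7] -> 3
  i=2: j in [4,7] -> 4
  i=3: j in [3,7] -> 5
  i=4: j in [2,7] -> 6
  i=5: j in [1,7] -> 7
H(15) = 2+3+4+5+6+7 = 27


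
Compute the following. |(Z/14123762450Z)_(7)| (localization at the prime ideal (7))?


7-primary part: 14123762450=7^10*50
Size=7^10=282475249


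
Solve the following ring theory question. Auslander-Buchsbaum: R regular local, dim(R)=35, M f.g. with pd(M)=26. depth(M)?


pd+depth=depth(R)=35
depth=35-26=9


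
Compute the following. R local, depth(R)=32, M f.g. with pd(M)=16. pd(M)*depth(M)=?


pd+depth=32
depth=32-16=16
pd*depth=16*16=256


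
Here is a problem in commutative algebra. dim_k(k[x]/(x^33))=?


Basis: 1,x,...,x^32
dim=33


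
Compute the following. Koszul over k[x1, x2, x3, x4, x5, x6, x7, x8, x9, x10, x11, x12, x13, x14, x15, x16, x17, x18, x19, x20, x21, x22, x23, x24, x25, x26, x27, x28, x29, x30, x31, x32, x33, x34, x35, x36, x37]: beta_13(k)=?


C(n,i)=C(37,13)=3562467300


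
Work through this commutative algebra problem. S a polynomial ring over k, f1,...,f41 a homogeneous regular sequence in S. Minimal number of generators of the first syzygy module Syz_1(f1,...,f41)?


Regular sequence => Koszul complex is the minimal free resolution.
Syz_1 minimally generated by Koszul relations f_i*e_j - f_j*e_i (i<j): mu(Syz_1) = beta_2 = C(m,2) = m(m-1)/2
m=41
41*40/2 = 820


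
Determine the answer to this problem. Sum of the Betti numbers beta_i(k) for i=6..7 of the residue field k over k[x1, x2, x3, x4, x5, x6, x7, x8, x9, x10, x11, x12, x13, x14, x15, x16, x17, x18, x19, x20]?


Koszul resolution: beta_i(k)=C(n,i), n=20
C(20,6)=38760, C(20,7)=77520
Sum=116280


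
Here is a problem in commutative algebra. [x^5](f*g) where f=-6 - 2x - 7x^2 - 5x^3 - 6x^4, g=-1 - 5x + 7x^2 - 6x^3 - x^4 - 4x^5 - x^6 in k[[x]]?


[x^5] = sum a_i*b_j, i+j=5
  -6*-4=24
  -2*-1=2
  -7*-6=42
  -5*7=-35
  -6*-5=30
Sum=63


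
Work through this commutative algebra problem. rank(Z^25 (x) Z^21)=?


rank(M(x)N) = rank(M)*rank(N)
25*21 = 525


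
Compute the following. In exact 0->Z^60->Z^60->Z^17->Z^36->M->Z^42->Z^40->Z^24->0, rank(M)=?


Alt sum=0:
(-1)^0*60 + (-1)^1*60 + (-1)^2*17 + (-1)^3*36 + (-1)^4*? + (-1)^5*42 + (-1)^6*40 + (-1)^7*24=0
rank(M)=45


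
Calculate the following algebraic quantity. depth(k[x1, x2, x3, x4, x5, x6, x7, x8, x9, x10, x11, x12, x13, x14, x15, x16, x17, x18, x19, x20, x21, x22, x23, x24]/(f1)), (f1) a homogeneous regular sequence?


depth(R)=24
depth(R/I)=24-1=23


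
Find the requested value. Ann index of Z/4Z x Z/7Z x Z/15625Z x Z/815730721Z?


Exponent = lcm of the cyclic orders; pairwise coprime => product.
2^2*7^1*5^6*13^8=4*7*15625*815730721=356882190437500


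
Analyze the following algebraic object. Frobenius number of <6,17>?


gcd(6,17)=1 => F=ab-a-b=6*17-6-17=102-23=79


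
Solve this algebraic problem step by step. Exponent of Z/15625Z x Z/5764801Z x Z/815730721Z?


Exponent = lcm of the cyclic orders; pairwise coprime => product.
5^6*7^8*13^8=15625*5764801*815730721=73476957439867515625


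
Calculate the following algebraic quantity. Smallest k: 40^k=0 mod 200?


40^k mod 200:
k=1: 40
k=2: 0
First zero at k = 2


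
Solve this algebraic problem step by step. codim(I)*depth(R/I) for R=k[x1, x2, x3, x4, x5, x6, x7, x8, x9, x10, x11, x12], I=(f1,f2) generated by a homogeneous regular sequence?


codim=2, depth=dim(R/I)=12-2=10
Product=2*10=20


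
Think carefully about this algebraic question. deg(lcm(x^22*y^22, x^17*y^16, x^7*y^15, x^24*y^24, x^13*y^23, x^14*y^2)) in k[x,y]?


lcm = componentwise max:
x: max(22,17,7,24,13,14)=24
y: max(22,16,15,24,23,2)=24
Total=24+24=48


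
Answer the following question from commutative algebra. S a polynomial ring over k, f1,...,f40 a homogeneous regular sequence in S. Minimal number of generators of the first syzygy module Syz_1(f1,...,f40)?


Regular sequence => Koszul complex is the minimal free resolution.
Syz_1 minimally generated by Koszul relations f_i*e_j - f_j*e_i (i<j): mu(Syz_1) = beta_2 = C(m,2) = m(m-1)/2
m=40
40*39/2 = 780


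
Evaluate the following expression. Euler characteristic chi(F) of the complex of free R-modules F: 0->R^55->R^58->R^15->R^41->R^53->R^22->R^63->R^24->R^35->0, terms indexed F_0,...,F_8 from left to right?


chi = sum (-1)^i * rank:
(-1)^0*55=55
(-1)^1*58=-58
(-1)^2*15=15
(-1)^3*41=-41
(-1)^4*53=53
(-1)^5*22=-22
(-1)^6*63=63
(-1)^7*24=-24
(-1)^8*35=35
chi=76


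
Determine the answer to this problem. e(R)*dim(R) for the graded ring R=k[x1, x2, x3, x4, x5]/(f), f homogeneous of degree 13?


e(R)=deg(f)=13, dim(R)=5-1=4
e*dim=13*4=52


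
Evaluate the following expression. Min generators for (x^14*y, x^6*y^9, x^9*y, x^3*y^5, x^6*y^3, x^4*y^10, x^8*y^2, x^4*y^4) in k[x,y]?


Remove redundant (divisible by others).
x^6*y^9 redundant.
x^4*y^10 redundant.
x^14*y redundant.
Min: x^9*y, x^8*y^2, x^6*y^3, x^4*y^4, x^3*y^5
Count=5


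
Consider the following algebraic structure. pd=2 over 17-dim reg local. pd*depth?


pd+depth=17
depth=17-2=15
pd*depth=2*15=30


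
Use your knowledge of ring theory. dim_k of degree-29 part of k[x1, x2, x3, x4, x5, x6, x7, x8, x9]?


C(d+n-1,n-1)=C(37,8)=38608020


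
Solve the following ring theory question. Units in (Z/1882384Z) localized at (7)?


Local ring = Z/117649Z.
phi(117649) = 7^5*(7-1) = 100842


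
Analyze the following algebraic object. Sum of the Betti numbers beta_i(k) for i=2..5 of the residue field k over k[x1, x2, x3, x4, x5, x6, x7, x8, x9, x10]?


Koszul resolution: beta_i(k)=C(n,i), n=10
C(10,2)=45, C(10,3)=120, C(10,4)=210, C(10,5)=252
Sum=627


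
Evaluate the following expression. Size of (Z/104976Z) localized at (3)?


3-primary part: 104976=3^8*16
Size=3^8=6561


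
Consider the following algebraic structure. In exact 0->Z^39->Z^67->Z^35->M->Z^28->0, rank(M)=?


Alt sum=0:
(-1)^0*39 + (-1)^1*67 + (-1)^2*35 + (-1)^3*? + (-1)^4*28=0
rank(M)=35


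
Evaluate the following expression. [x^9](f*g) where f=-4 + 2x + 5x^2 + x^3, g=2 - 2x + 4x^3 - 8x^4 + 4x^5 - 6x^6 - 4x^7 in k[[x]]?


[x^9] = sum a_i*b_j, i+j=9
  5*-4=-20
  1*-6=-6
Sum=-26


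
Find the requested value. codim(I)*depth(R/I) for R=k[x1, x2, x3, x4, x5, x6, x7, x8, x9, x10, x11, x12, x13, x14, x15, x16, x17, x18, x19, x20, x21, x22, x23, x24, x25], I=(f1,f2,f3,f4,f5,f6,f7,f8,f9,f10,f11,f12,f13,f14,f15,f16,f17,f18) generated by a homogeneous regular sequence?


codim=18, depth=dim(R/I)=25-18=7
Product=18*7=126


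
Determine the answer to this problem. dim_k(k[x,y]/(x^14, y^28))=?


Basis: x^i*y^j, i<14, j<28
14*28=392


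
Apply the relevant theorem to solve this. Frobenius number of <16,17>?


gcd(16,17)=1 => F=ab-a-b=16*17-16-17=272-33=239


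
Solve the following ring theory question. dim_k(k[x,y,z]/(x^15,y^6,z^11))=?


Basis: x^iy^jz^k, i<15,j<6,k<11
15*6*11=990


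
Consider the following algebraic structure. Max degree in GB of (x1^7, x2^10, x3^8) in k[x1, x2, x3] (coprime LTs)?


Pure powers, coprime LTs => already GB.
Degrees: 7, 10, 8
Max=10


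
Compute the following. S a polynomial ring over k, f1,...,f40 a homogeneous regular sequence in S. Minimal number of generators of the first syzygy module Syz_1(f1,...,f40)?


Regular sequence => Koszul complex is the minimal free resolution.
Syz_1 minimally generated by Koszul relations f_i*e_j - f_j*e_i (i<j): mu(Syz_1) = beta_2 = C(m,2) = m(m-1)/2
m=40
40*39/2 = 780


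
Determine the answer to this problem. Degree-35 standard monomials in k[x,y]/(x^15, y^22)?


k[x,y], I = (x^15, y^22), d = 35
Need i < 15 and d-i < 22.
Range: 14 <= i <= 14.
H(35) = 1


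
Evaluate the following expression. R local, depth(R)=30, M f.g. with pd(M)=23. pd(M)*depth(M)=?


pd+depth=30
depth=30-23=7
pd*depth=23*7=161


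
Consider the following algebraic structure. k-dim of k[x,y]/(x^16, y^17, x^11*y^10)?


k[x,y]/I, I = (x^16, y^17, x^11*y^10)
Rect: 16x17=272. Corner: (16-11)x(17-10)=35.
dim = 272-35 = 237


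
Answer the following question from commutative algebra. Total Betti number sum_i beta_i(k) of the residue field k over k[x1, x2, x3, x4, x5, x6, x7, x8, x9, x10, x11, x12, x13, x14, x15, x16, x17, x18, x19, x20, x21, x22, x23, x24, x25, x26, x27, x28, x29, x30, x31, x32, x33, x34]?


Koszul resolution: beta_i(k)=C(n,i), n=34
sum_i C(34,i) = 2^34 = 17179869184


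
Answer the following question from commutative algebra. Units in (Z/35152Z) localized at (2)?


Local ring = Z/16Z.
phi(16) = 2^3*(2-1) = 8


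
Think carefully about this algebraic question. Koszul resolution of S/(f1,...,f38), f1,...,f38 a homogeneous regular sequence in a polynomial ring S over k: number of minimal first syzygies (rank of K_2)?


Regular sequence => Koszul complex is the minimal free resolution.
Syz_1 minimally generated by Koszul relations f_i*e_j - f_j*e_i (i<j): mu(Syz_1) = beta_2 = C(m,2) = m(m-1)/2
m=38
38*37/2 = 703


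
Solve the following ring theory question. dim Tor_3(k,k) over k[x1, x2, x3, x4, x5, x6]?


Koszul: C(n,i)=C(6,3)=20


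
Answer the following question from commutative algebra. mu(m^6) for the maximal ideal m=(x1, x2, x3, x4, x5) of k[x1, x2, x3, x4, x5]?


Graded Nakayama: mu(m^d) = dim_k (m^d/m^(d+1)) = #degree-6 monomials in 5 vars
C(n+d-1,d)=C(10,6)=210


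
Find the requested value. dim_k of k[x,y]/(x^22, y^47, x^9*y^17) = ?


k[x,y]/I, I = (x^22, y^47, x^9*y^17)
Rect: 22x47=1034. Corner: (22-9)x(47-17)=390.
dim = 1034-390 = 644


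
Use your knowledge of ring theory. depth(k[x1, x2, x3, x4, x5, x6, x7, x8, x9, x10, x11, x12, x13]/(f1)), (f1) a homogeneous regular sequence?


depth(R)=13
depth(R/I)=13-1=12


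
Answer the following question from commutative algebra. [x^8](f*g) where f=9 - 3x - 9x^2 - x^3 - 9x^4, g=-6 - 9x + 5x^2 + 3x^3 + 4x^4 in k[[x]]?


[x^8] = sum a_i*b_j, i+j=8
  -9*4=-36
Sum=-36


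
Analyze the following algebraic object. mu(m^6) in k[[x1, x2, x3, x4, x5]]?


C(n+d-1,d)=C(10,6)=210


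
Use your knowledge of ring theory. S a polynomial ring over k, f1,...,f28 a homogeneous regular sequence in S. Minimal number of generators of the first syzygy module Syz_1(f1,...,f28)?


Regular sequence => Koszul complex is the minimal free resolution.
Syz_1 minimally generated by Koszul relations f_i*e_j - f_j*e_i (i<j): mu(Syz_1) = beta_2 = C(m,2) = m(m-1)/2
m=28
28*27/2 = 378


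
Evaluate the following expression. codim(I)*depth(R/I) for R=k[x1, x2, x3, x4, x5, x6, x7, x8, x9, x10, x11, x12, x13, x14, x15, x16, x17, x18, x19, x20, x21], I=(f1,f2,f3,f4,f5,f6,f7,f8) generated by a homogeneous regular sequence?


codim=8, depth=dim(R/I)=21-8=13
Product=8*13=104


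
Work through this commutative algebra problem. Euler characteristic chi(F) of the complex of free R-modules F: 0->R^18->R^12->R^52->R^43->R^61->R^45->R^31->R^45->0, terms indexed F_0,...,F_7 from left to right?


chi = sum (-1)^i * rank:
(-1)^0*18=18
(-1)^1*12=-12
(-1)^2*52=52
(-1)^3*43=-43
(-1)^4*61=61
(-1)^5*45=-45
(-1)^6*31=31
(-1)^7*45=-45
chi=17


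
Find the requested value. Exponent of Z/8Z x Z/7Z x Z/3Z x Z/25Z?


Exponent = lcm of the cyclic orders; pairwise coprime => product.
2^3*7^1*3^1*5^2=8*7*3*25=4200


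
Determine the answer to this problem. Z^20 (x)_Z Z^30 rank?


rank(M(x)N) = rank(M)*rank(N)
20*30 = 600


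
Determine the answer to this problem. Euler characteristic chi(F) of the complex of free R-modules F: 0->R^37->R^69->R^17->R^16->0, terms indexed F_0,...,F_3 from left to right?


chi = sum (-1)^i * rank:
(-1)^0*37=37
(-1)^1*69=-69
(-1)^2*17=17
(-1)^3*16=-16
chi=-31


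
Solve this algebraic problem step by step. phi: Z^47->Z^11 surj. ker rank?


rank(ker) = 47-11 = 36


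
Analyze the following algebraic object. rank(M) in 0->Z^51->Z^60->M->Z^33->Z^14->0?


Alt sum=0:
(-1)^0*51 + (-1)^1*60 + (-1)^2*? + (-1)^3*33 + (-1)^4*14=0
rank(M)=28


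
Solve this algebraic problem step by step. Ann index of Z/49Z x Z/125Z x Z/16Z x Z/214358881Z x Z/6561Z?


Exponent = lcm of the cyclic orders; pairwise coprime => product.
7^2*5^3*2^4*11^8*3^8=49*125*16*214358881*6561=137828044587618000


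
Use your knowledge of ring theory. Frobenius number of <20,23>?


gcd(20,23)=1 => F=ab-a-b=20*23-20-23=460-43=417


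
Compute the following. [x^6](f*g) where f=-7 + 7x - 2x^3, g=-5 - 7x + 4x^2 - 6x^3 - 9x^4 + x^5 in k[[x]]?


[x^6] = sum a_i*b_j, i+j=6
  7*1=7
  -2*-6=12
Sum=19


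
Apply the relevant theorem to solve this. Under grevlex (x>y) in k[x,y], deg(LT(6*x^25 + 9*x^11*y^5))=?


LT: 6*x^25
deg_x=25, deg_y=0
Total=25+0=25


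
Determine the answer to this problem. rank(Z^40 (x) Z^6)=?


rank(M(x)N) = rank(M)*rank(N)
40*6 = 240


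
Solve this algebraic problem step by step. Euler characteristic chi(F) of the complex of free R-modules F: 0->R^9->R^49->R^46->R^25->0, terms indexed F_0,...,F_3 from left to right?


chi = sum (-1)^i * rank:
(-1)^0*9=9
(-1)^1*49=-49
(-1)^2*46=46
(-1)^3*25=-25
chi=-19


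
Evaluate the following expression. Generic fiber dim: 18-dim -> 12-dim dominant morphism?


dim(fiber)=dim(X)-dim(Y)=18-12=6


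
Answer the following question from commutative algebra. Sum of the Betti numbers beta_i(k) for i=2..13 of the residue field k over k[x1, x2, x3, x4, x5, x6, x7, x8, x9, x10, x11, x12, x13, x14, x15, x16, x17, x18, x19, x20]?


Koszul resolution: beta_i(k)=C(n,i), n=20
C(20,2)=190, C(20,3)=1140, C(20,4)=4845, C(20,5)=15504, C(20,6)=38760, C(20,7)=77520, C(20,8)=125970, C(20,9)=167960, C(20,10)=184756, C(20,11)=167960, C(20,12)=125970, C(20,13)=77520
Sum=988095


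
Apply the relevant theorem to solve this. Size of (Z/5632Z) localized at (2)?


2-primary part: 5632=2^9*11
Size=2^9=512


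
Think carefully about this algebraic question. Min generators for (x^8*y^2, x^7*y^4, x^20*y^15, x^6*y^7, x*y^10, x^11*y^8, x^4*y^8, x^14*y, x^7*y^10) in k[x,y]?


Remove redundant (divisible by others).
x^20*y^15 redundant.
x^7*y^10 redundant.
x^11*y^8 redundant.
Min: x^14*y, x^8*y^2, x^7*y^4, x^6*y^7, x^4*y^8, x*y^10
Count=6


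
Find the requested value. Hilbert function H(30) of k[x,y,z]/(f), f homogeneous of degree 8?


C(32,2)-C(24,2)=496-276=220


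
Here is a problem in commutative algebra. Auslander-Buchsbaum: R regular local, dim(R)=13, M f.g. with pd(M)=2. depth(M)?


pd+depth=depth(R)=13
depth=13-2=11


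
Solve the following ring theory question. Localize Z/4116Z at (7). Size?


7-primary part: 4116=7^3*12
Size=7^3=343


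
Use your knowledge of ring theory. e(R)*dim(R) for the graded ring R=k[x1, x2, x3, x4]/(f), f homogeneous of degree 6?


e(R)=deg(f)=6, dim(R)=4-1=3
e*dim=6*3=18


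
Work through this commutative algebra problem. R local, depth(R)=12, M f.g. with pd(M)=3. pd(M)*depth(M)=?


pd+depth=12
depth=12-3=9
pd*depth=3*9=27


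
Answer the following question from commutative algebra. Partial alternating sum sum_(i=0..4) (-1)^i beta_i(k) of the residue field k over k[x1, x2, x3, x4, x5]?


Koszul resolution: beta_i(k)=C(n,i), n=5
sum_(i=0..p) (-1)^i C(n,i) = (-1)^p C(n-1,p)
(-1)^4*C(4,4) = (-1)^4*1 = 1


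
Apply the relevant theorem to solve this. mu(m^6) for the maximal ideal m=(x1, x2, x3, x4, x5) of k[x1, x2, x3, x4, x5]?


Graded Nakayama: mu(m^d) = dim_k (m^d/m^(d+1)) = #degree-6 monomials in 5 vars
C(n+d-1,d)=C(10,6)=210


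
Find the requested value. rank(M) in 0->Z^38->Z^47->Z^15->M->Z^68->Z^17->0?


Alt sum=0:
(-1)^0*38 + (-1)^1*47 + (-1)^2*15 + (-1)^3*? + (-1)^4*68 + (-1)^5*17=0
rank(M)=57


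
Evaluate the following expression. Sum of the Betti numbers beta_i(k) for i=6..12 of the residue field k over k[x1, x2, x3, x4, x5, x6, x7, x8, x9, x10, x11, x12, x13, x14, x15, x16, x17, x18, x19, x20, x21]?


Koszul resolution: beta_i(k)=C(n,i), n=21
C(21,6)=54264, C(21,7)=116280, C(21,8)=203490, C(21,9)=293930, C(21,10)=352716, C(21,11)=352716, C(21,12)=293930
Sum=1667326


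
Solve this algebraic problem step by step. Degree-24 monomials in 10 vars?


C(d+n-1,n-1)=C(33,9)=38567100


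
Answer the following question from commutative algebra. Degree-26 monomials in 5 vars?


C(d+n-1,n-1)=C(30,4)=27405


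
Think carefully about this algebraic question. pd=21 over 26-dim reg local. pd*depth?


pd+depth=26
depth=26-21=5
pd*depth=21*5=105


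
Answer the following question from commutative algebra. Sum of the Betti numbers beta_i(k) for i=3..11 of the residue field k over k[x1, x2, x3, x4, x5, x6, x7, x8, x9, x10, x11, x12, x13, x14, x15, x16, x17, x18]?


Koszul resolution: beta_i(k)=C(n,i), n=18
C(18,3)=816, C(18,4)=3060, C(18,5)=8568, C(18,6)=18564, C(18,7)=31824, C(18,8)=43758, C(18,9)=48620, C(18,10)=43758, C(18,11)=31824
Sum=230792


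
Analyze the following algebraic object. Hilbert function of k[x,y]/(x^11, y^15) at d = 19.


k[x,y], I = (x^11, y^15), d = 19
Need i < 11 and d-i < 15.
Range: 5 <= i <= 10.
H(19) = 6


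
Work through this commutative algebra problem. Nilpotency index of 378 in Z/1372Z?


378^k mod 1372:
k=1: 378
k=2: 196
k=3: 0
First zero at k = 3


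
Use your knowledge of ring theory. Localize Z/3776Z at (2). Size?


2-primary part: 3776=2^6*59
Size=2^6=64


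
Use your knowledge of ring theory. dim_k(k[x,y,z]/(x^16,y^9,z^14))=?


Basis: x^iy^jz^k, i<16,j<9,k<14
16*9*14=2016


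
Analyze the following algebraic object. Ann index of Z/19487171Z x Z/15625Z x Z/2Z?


Exponent = lcm of the cyclic orders; pairwise coprime => product.
11^7*5^6*2^1=19487171*15625*2=608974093750


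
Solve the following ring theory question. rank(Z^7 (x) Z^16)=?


rank(M(x)N) = rank(M)*rank(N)
7*16 = 112


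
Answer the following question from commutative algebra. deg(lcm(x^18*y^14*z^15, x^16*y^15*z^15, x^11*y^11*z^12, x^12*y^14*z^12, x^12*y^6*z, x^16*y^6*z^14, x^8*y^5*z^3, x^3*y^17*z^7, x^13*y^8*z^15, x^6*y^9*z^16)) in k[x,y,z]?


lcm = componentwise max:
x: max(18,16,11,12,12,16,8,3,13,6)=18
y: max(14,15,11,14,6,6,5,17,8,9)=17
z: max(15,15,12,12,1,14,3,7,15,16)=16
Total=18+17+16=51


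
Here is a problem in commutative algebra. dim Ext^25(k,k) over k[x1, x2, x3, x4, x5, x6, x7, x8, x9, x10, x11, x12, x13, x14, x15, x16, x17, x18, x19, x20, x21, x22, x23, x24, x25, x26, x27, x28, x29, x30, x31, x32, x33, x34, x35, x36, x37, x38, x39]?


C(n,i)=C(39,25)=15084504396


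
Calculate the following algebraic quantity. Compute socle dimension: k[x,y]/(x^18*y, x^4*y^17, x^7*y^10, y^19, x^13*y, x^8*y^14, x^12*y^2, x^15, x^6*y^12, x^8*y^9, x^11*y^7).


Socle = ann(m) = span of standard monomials u with x*u, y*u in I (staircase corners).
Redundant generators: x^18*y, x^8*y^14
Minimal generators: x^15, x^13*y, x^12*y^2, x^11*y^7, x^8*y^9, x^7*y^10, x^6*y^12, x^4*y^17, y^19
Corners: x^3y^18, x^5y^16, x^6y^11, x^7y^9, x^10y^8, x^11y^6, x^12y, x^14
Socle dim=8


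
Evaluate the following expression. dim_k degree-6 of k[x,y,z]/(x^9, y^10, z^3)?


Need i<9, j<10, k<3 with i+j+k=6.
For each i, j ranges over max(0,6-i-2)..min(9,6-i):
  i=0: j in [4,6] -> 3
  i=1: j in [3,5] -> 3
  i=2: j in [2,4] -> 3
  i=3: j in [1,3] -> 3
  i=4: j in [0,2] -> 3
  i=5: j in [0,1] -> 2
  i=6: j in [0,0] -> 1
H(6) = 3+3+3+3+3+2+1 = 18


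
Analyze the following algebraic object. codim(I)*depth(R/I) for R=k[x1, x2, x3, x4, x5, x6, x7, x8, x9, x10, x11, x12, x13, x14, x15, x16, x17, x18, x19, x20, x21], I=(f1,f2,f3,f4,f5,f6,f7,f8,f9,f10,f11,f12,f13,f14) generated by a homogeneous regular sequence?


codim=14, depth=dim(R/I)=21-14=7
Product=14*7=98


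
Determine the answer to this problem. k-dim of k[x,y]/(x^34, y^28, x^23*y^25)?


k[x,y]/I, I = (x^34, y^28, x^23*y^25)
Rect: 34x28=952. Corner: (34-23)x(28-25)=33.
dim = 952-33 = 919


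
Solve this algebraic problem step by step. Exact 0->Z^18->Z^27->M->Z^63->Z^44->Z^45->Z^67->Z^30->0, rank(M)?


Alt sum=0:
(-1)^0*18 + (-1)^1*27 + (-1)^2*? + (-1)^3*63 + (-1)^4*44 + (-1)^5*45 + (-1)^6*67 + (-1)^7*30=0
rank(M)=36


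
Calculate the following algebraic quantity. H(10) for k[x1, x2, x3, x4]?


C(d+n-1,n-1)=C(13,3)=286


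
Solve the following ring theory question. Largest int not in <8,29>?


gcd(8,29)=1 => F=ab-a-b=8*29-8-29=232-37=195


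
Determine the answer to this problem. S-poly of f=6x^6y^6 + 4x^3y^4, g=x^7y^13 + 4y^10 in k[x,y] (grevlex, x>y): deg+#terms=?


LT(f)=6x^6y^6, LT(g)=x^7y^13
lcm(LM)=x^7y^13
S(f,g) (scaled by 6 to clear denominators) = xy^7*f - 6*g = 4x^4y^11 - 24y^10
2 terms, deg 15.
15+2=17


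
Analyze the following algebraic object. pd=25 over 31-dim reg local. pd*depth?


pd+depth=31
depth=31-25=6
pd*depth=25*6=150


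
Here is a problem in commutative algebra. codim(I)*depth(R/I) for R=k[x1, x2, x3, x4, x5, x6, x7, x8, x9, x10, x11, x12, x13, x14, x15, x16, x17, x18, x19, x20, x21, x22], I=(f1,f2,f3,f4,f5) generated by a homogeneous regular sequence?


codim=5, depth=dim(R/I)=22-5=17
Product=5*17=85


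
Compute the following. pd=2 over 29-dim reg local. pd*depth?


pd+depth=29
depth=29-2=27
pd*depth=2*27=54


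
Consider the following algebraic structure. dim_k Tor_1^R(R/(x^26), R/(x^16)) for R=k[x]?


Tor_1(R/I,R/J)=(I cap J)/IJ=(x^26)/(x^42)
dim=42-26=min(26,16)=16


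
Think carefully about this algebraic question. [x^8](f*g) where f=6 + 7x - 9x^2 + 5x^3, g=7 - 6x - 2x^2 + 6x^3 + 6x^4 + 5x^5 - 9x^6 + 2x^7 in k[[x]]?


[x^8] = sum a_i*b_j, i+j=8
  7*2=14
  -9*-9=81
  5*5=25
Sum=120


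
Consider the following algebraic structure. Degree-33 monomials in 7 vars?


C(d+n-1,n-1)=C(39,6)=3262623


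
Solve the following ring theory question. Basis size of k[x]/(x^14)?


Basis: 1,x,...,x^13
dim=14


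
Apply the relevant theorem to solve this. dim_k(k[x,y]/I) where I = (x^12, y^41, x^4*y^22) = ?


k[x,y]/I, I = (x^12, y^41, x^4*y^22)
Rect: 12x41=492. Corner: (12-4)x(41-22)=152.
dim = 492-152 = 340


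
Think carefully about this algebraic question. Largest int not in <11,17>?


gcd(11,17)=1 => F=ab-a-b=11*17-11-17=187-28=159


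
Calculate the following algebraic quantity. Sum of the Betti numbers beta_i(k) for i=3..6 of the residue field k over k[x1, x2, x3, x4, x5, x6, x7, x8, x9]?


Koszul resolution: beta_i(k)=C(n,i), n=9
C(9,3)=84, C(9,4)=126, C(9,5)=126, C(9,6)=84
Sum=420


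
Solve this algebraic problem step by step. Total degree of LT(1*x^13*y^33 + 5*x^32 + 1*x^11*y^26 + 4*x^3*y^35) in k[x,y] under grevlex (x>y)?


LT: 1*x^13*y^33
deg_x=13, deg_y=33
Total=13+33=46


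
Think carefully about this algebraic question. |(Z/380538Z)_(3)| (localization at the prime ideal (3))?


3-primary part: 380538=3^8*58
Size=3^8=6561


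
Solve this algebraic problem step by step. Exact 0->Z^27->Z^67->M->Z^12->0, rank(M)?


Alt sum=0:
(-1)^0*27 + (-1)^1*67 + (-1)^2*? + (-1)^3*12=0
rank(M)=52


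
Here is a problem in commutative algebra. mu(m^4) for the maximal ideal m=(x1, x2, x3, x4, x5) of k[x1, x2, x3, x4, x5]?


Graded Nakayama: mu(m^d) = dim_k (m^d/m^(d+1)) = #degree-4 monomials in 5 vars
C(n+d-1,d)=C(8,4)=70


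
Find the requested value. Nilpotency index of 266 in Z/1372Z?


266^k mod 1372:
k=1: 266
k=2: 784
k=3: 0
First zero at k = 3


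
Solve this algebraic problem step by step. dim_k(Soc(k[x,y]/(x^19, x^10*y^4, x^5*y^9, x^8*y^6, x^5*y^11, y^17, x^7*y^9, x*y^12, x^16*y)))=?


Socle = ann(m) = span of standard monomials u with x*u, y*u in I (staircase corners).
Redundant generators: x^7*y^9, x^5*y^11
Minimal generators: x^19, x^16*y, x^10*y^4, x^8*y^6, x^5*y^9, x*y^12, y^17
Corners: y^16, x^4y^11, x^7y^8, x^9y^5, x^15y^3, x^18
Socle dim=6


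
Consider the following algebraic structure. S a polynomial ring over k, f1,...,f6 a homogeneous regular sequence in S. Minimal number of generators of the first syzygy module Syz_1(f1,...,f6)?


Regular sequence => Koszul complex is the minimal free resolution.
Syz_1 minimally generated by Koszul relations f_i*e_j - f_j*e_i (i<j): mu(Syz_1) = beta_2 = C(m,2) = m(m-1)/2
m=6
6*5/2 = 15


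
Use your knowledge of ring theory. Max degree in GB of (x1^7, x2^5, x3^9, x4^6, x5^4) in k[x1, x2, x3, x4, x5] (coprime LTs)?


Pure powers, coprime LTs => already GB.
Degrees: 7, 5, 9, 6, 4
Max=9


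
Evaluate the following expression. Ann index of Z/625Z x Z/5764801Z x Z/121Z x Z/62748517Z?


Exponent = lcm of the cyclic orders; pairwise coprime => product.
5^4*7^8*11^2*13^7=625*5764801*121*62748517=27356036462227598125


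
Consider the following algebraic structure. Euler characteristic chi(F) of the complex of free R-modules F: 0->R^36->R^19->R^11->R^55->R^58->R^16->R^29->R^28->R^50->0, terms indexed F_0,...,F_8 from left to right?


chi = sum (-1)^i * rank:
(-1)^0*36=36
(-1)^1*19=-19
(-1)^2*11=11
(-1)^3*55=-55
(-1)^4*58=58
(-1)^5*16=-16
(-1)^6*29=29
(-1)^7*28=-28
(-1)^8*50=50
chi=66


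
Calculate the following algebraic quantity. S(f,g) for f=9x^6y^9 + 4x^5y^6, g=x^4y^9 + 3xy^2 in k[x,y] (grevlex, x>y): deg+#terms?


LT(f)=9x^6y^9, LT(g)=x^4y^9
lcm(LM)=x^6y^9
S(f,g) (scaled by 9 to clear denominators) = 1*f - 9x^2*g = 4x^5y^6 - 27x^3y^2
2 terms, deg 11.
11+2=13


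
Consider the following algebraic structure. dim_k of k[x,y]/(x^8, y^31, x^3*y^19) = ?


k[x,y]/I, I = (x^8, y^31, x^3*y^19)
Rect: 8x31=248. Corner: (8-3)x(31-19)=60.
dim = 248-60 = 188


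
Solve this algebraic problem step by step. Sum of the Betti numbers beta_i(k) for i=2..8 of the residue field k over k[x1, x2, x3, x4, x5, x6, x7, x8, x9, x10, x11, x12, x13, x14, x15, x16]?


Koszul resolution: beta_i(k)=C(n,i), n=16
C(16,2)=120, C(16,3)=560, C(16,4)=1820, C(16,5)=4368, C(16,6)=8008, C(16,7)=11440, C(16,8)=12870
Sum=39186


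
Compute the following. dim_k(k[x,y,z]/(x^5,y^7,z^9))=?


Basis: x^iy^jz^k, i<5,j<7,k<9
5*7*9=315


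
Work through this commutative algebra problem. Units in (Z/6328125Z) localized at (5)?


Local ring = Z/78125Z.
phi(78125) = 5^6*(5-1) = 62500


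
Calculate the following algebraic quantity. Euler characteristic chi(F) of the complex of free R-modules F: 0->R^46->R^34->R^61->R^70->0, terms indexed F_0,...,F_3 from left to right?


chi = sum (-1)^i * rank:
(-1)^0*46=46
(-1)^1*34=-34
(-1)^2*61=61
(-1)^3*70=-70
chi=3


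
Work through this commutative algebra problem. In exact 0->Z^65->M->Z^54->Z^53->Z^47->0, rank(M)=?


Alt sum=0:
(-1)^0*65 + (-1)^1*? + (-1)^2*54 + (-1)^3*53 + (-1)^4*47=0
rank(M)=113


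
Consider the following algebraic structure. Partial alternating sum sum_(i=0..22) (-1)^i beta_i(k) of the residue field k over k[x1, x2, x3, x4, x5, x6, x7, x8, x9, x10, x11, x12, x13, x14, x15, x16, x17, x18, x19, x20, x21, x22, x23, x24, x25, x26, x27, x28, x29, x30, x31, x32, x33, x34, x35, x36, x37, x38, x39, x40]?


Koszul resolution: beta_i(k)=C(n,i), n=40
sum_(i=0..p) (-1)^i C(n,i) = (-1)^p C(n-1,p)
(-1)^22*C(39,22) = (-1)^22*51021117810 = 51021117810
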